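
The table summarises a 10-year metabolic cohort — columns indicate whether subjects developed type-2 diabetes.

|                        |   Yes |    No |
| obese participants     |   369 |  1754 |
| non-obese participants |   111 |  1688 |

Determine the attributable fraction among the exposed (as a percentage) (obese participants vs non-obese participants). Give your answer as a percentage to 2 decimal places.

AR% = 64.50%

risk, obese participants = 369/2123 = 0.1738
risk, non-obese participants = 111/1799 = 0.0617
AR% = (0.1738 − 0.0617) / 0.1738 = 0.6450 → 64.50%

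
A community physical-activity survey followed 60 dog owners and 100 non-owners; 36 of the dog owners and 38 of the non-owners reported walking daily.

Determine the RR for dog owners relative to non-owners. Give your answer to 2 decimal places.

risk, dog owners = 36/60 = 0.6000
risk, non-owners = 38/100 = 0.3800
RR = 0.6000 / 0.3800 = 1.58

RR ≈ 1.58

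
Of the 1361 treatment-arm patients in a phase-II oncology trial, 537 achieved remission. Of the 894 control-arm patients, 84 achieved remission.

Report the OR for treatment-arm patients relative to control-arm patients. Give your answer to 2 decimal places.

OR = (537 × 810) / (824 × 84) = 434970/69216 ≈ 6.28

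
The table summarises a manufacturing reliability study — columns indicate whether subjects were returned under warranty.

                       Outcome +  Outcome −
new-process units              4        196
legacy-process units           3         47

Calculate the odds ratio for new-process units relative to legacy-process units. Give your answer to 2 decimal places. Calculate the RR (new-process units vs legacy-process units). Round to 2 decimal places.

OR = 0.32; RR = 0.33

odds, new-process units = 4/196 = 0.02041
odds, legacy-process units = 3/47 = 0.06383
OR = 0.02041 / 0.06383 = 0.32
risk, new-process units = 4/200 = 0.02000
risk, legacy-process units = 3/50 = 0.06000
RR = 0.02000 / 0.06000 = 0.33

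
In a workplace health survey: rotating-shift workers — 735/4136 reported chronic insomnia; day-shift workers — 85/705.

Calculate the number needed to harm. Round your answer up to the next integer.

NNH ≈ 18

risk, rotating-shift workers = 735/4136 = 0.177708
risk, day-shift workers = 85/705 = 0.120567
absolute risk difference = 0.057141
1 / 0.057141 = 17.501 → round up → 18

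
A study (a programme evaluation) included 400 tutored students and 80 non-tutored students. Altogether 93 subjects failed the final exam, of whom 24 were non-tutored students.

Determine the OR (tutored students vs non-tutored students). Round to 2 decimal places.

OR ≈ 0.49

tutored students with the outcome: 93 − 24 = 69
tutored students without the outcome: 400 − 69 = 331
non-tutored students without the outcome: 80 − 24 = 56
odds, tutored students = 69/331 = 0.2085
odds, non-tutored students = 24/56 = 0.4286
OR = 0.2085 / 0.4286 = 0.49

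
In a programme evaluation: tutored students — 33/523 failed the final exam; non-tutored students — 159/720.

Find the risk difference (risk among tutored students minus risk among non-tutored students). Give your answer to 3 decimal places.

risk, tutored students = 33/523 = 0.0631
risk, non-tutored students = 159/720 = 0.2208
risk difference = 0.0631 − 0.2208 = -0.158

-0.158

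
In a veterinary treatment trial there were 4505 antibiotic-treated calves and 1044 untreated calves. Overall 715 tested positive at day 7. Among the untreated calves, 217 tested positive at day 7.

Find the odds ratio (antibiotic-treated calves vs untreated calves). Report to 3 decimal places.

OR = 0.474

antibiotic-treated calves with the outcome: 715 − 217 = 498
antibiotic-treated calves without the outcome: 4505 − 498 = 4007
untreated calves without the outcome: 1044 − 217 = 827
OR = (498 × 827) / (4007 × 217) = 411846/869519 ≈ 0.474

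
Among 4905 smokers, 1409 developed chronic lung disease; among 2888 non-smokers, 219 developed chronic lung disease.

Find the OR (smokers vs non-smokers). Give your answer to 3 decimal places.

OR = (1409 × 2669) / (3496 × 219) = 3760621/765624 ≈ 4.912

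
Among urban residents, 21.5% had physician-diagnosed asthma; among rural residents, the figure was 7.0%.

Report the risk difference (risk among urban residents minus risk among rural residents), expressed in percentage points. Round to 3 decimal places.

risk difference = 0.2150 − 0.0700 = 0.1450 → 14.500 percentage points

RD: 14.500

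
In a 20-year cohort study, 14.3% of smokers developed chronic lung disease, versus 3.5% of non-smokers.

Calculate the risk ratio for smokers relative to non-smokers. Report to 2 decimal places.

RR = 0.14300 / 0.03500 = 4.09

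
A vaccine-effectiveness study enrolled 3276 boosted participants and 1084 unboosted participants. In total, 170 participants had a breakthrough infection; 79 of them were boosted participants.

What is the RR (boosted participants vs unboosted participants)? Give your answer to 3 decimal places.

RR: 0.287

boosted participants without the outcome: 3276 − 79 = 3197
unboosted participants with the outcome: 170 − 79 = 91
unboosted participants without the outcome: 1084 − 91 = 993
risk, boosted participants = 79/3276 = 0.02411
risk, unboosted participants = 91/1084 = 0.08395
RR = 0.02411 / 0.08395 = 0.287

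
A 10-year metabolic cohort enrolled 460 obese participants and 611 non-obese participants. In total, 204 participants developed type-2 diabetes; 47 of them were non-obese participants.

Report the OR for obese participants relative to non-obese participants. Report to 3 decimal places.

obese participants with the outcome: 204 − 47 = 157
obese participants without the outcome: 460 − 157 = 303
non-obese participants without the outcome: 611 − 47 = 564
OR = (157 × 564) / (303 × 47) = 88548/14241 ≈ 6.218

OR: 6.218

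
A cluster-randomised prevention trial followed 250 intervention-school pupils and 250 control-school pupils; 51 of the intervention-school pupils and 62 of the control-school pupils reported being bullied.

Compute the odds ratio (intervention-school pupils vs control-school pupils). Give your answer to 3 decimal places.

OR = (51 × 188) / (199 × 62) = 9588/12338 ≈ 0.777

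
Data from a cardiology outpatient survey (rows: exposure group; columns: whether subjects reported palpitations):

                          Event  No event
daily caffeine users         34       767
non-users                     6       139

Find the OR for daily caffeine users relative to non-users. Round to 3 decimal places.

OR = (34 × 139) / (767 × 6) = 4726/4602 ≈ 1.027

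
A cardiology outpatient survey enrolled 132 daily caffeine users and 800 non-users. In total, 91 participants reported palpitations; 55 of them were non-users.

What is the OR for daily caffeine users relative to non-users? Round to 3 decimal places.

5.080

daily caffeine users with the outcome: 91 − 55 = 36
daily caffeine users without the outcome: 132 − 36 = 96
non-users without the outcome: 800 − 55 = 745
OR = (36 × 745) / (96 × 55) = 26820/5280 ≈ 5.080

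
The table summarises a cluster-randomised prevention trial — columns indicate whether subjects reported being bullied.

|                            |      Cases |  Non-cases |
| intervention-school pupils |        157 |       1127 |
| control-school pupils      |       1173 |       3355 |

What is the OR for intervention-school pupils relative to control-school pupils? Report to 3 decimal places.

OR = (157 × 3355) / (1127 × 1173) = 526735/1321971 ≈ 0.398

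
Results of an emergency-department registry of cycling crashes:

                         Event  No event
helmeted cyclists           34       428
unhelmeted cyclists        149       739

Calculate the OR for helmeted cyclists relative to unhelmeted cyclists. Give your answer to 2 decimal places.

0.39

odds, helmeted cyclists = 34/428 = 0.0794
odds, unhelmeted cyclists = 149/739 = 0.2016
OR = 0.0794 / 0.2016 = 0.39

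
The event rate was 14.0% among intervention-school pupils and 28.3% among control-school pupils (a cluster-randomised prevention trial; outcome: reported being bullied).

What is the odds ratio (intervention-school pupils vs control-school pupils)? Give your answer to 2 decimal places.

odds, intervention-school pupils = 0.1400/0.8600 = 0.1628
odds, control-school pupils = 0.2830/0.7170 = 0.3947
OR = 0.1628 / 0.3947 = 0.41

0.41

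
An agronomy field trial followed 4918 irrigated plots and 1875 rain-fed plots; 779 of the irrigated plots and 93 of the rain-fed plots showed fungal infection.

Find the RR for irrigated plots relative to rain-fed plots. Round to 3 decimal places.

3.194

risk, irrigated plots = 779/4918 = 0.15840
risk, rain-fed plots = 93/1875 = 0.04960
RR = 0.15840 / 0.04960 = 3.194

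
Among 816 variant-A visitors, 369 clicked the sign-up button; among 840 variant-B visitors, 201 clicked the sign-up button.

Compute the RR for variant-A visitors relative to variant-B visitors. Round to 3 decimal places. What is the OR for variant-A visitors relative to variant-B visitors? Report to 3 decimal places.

RR = 1.890; OR = 2.624

risk, variant-A visitors = 369/816 = 0.4522
risk, variant-B visitors = 201/840 = 0.2393
RR = 0.4522 / 0.2393 = 1.890
OR = (369 × 639) / (447 × 201) = 235791/89847 ≈ 2.624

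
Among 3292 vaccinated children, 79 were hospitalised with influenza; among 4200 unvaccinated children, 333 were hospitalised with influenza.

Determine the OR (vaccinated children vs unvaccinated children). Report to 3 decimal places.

OR: 0.286

odds, vaccinated children = 79/3213 = 0.02459
odds, unvaccinated children = 333/3867 = 0.08611
OR = 0.02459 / 0.08611 = 0.286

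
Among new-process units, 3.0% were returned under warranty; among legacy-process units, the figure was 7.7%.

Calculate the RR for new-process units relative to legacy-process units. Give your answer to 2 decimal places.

RR = 0.03000 / 0.07700 = 0.39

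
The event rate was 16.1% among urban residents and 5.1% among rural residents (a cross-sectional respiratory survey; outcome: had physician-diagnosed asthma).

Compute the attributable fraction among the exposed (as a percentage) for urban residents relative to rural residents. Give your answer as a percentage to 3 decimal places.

AR% = (0.1610 − 0.0510) / 0.1610 = 0.6832 → 68.323%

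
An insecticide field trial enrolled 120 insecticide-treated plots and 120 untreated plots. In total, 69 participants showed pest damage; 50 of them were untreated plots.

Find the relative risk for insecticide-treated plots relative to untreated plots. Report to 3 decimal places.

RR ≈ 0.380

insecticide-treated plots with the outcome: 69 − 50 = 19
insecticide-treated plots without the outcome: 120 − 19 = 101
untreated plots without the outcome: 120 − 50 = 70
risk, insecticide-treated plots = 19/120 = 0.1583
risk, untreated plots = 50/120 = 0.4167
RR = 0.1583 / 0.4167 = 0.380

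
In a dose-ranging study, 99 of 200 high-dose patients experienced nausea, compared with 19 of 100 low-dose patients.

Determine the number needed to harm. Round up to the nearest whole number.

4

risk, high-dose patients = 99/200 = 0.495000
risk, low-dose patients = 19/100 = 0.190000
absolute risk difference = 0.305000
1 / 0.305000 = 3.279 → round up → 4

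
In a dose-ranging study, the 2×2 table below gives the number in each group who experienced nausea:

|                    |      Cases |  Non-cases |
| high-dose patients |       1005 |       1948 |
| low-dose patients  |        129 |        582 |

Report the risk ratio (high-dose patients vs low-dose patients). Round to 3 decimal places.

1.876

risk, high-dose patients = 1005/2953 = 0.3403
risk, low-dose patients = 129/711 = 0.1814
RR = 0.3403 / 0.1814 = 1.876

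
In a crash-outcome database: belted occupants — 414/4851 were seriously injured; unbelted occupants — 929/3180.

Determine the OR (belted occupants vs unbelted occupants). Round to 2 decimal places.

OR = (414 × 2251) / (4437 × 929) = 931914/4121973 ≈ 0.23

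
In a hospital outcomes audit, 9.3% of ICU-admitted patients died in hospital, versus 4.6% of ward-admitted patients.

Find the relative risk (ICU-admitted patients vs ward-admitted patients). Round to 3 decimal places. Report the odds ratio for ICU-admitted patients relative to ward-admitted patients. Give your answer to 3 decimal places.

RR = 2.022; OR = 2.127

RR = 0.09300 / 0.04600 = 2.022
odds, ICU-admitted patients = 0.09300/0.90700 = 0.10254
odds, ward-admitted patients = 0.04600/0.95400 = 0.04822
OR = 0.10254 / 0.04822 = 2.127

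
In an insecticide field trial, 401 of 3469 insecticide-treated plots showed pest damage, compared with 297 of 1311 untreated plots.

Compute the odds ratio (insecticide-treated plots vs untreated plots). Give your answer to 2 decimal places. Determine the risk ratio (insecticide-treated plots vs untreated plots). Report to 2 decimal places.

odds, insecticide-treated plots = 401/3068 = 0.1307
odds, untreated plots = 297/1014 = 0.2929
OR = 0.1307 / 0.2929 = 0.45
risk, insecticide-treated plots = 401/3469 = 0.1156
risk, untreated plots = 297/1311 = 0.2265
RR = 0.1156 / 0.2265 = 0.51

OR = 0.45; RR = 0.51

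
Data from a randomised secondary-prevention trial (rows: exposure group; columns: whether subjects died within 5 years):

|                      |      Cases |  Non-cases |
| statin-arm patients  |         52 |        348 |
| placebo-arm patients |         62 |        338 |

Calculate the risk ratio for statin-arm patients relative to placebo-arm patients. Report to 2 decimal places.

0.84

risk, statin-arm patients = 52/400 = 0.1300
risk, placebo-arm patients = 62/400 = 0.1550
RR = 0.1300 / 0.1550 = 0.84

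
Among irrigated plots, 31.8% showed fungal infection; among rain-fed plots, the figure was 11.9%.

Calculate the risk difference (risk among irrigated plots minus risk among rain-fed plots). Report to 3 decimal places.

risk difference = 0.3180 − 0.1190 = 0.199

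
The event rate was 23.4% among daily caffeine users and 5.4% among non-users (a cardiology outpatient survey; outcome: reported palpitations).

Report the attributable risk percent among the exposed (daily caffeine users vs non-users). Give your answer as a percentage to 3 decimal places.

AR% = (0.2340 − 0.0540) / 0.2340 = 0.7692 → 76.923%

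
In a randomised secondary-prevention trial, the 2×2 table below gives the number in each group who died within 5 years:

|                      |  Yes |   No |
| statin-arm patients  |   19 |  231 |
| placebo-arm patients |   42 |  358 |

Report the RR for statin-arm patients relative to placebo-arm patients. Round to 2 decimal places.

0.72

risk, statin-arm patients = 19/250 = 0.0760
risk, placebo-arm patients = 42/400 = 0.1050
RR = 0.0760 / 0.1050 = 0.72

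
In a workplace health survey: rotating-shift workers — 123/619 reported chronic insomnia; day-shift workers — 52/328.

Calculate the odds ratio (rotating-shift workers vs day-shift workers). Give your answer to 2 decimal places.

odds, rotating-shift workers = 123/496 = 0.2480
odds, day-shift workers = 52/276 = 0.1884
OR = 0.2480 / 0.1884 = 1.32

1.32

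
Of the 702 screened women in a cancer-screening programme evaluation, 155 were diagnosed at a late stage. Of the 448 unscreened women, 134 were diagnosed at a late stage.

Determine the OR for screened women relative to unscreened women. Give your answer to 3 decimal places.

OR = (155 × 314) / (547 × 134) = 48670/73298 ≈ 0.664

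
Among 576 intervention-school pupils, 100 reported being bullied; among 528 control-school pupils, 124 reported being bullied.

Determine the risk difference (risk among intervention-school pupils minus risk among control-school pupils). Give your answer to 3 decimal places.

-0.061

risk, intervention-school pupils = 100/576 = 0.1736
risk, control-school pupils = 124/528 = 0.2348
risk difference = 0.1736 − 0.2348 = -0.061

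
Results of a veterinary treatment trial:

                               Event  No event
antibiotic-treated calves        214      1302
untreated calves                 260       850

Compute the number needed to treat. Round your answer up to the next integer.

risk, antibiotic-treated calves = 214/1516 = 0.141161
risk, untreated calves = 260/1110 = 0.234234
absolute risk difference = 0.093073
1 / 0.093073 = 10.744 → round up → 11

NNT: 11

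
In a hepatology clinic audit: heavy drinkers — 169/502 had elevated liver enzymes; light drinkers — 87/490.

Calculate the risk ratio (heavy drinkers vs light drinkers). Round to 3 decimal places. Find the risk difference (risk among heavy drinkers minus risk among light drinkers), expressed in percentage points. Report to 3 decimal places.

risk, heavy drinkers = 169/502 = 0.3367
risk, light drinkers = 87/490 = 0.1776
RR = 0.3367 / 0.1776 = 1.896
risk difference = 0.3367 − 0.1776 = 0.1591 → 15.910 percentage points

RR = 1.896; RD = 15.910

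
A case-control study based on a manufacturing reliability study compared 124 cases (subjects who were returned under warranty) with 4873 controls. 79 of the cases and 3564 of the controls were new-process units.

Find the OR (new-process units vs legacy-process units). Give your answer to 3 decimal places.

OR = (79 × 1309) / (3564 × 45) = 103411/160380 ≈ 0.645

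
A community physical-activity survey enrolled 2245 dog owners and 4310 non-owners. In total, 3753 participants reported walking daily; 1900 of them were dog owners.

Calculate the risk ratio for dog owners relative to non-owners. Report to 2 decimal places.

dog owners without the outcome: 2245 − 1900 = 345
non-owners with the outcome: 3753 − 1900 = 1853
non-owners without the outcome: 4310 − 1853 = 2457
risk, dog owners = 1900/2245 = 0.8463
risk, non-owners = 1853/4310 = 0.4299
RR = 0.8463 / 0.4299 = 1.97

1.97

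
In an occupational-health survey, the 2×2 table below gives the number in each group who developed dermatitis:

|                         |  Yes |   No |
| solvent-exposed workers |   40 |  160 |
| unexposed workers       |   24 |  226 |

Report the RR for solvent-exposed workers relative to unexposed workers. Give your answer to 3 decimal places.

RR = 2.083

risk, solvent-exposed workers = 40/200 = 0.2000
risk, unexposed workers = 24/250 = 0.0960
RR = 0.2000 / 0.0960 = 2.083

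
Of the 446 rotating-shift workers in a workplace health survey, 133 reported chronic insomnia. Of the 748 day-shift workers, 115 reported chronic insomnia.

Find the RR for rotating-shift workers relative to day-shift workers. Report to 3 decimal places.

risk, rotating-shift workers = 133/446 = 0.2982
risk, day-shift workers = 115/748 = 0.1537
RR = 0.2982 / 0.1537 = 1.940

RR: 1.940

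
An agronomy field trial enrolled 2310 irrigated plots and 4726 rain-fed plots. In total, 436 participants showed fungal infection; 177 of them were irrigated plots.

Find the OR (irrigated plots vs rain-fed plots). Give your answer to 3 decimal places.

1.431

irrigated plots without the outcome: 2310 − 177 = 2133
rain-fed plots with the outcome: 436 − 177 = 259
rain-fed plots without the outcome: 4726 − 259 = 4467
OR = (177 × 4467) / (2133 × 259) = 790659/552447 ≈ 1.431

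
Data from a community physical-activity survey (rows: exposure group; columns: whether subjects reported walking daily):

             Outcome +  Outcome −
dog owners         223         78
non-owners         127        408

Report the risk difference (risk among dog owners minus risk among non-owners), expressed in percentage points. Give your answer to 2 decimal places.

risk, dog owners = 223/301 = 0.7409
risk, non-owners = 127/535 = 0.2374
risk difference = 0.7409 − 0.2374 = 0.5035 → 50.35 percentage points

RD: 50.35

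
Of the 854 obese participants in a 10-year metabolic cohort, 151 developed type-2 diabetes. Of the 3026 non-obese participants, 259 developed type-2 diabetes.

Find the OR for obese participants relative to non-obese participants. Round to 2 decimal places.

OR = (151 × 2767) / (703 × 259) = 417817/182077 ≈ 2.29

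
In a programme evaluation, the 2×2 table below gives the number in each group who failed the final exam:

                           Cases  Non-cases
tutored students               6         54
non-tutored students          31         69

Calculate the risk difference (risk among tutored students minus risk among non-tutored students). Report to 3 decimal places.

risk, tutored students = 6/60 = 0.1000
risk, non-tutored students = 31/100 = 0.3100
risk difference = 0.1000 − 0.3100 = -0.210

RD: -0.210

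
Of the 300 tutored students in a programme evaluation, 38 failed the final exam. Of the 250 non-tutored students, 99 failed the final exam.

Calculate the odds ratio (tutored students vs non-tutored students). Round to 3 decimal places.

OR = (38 × 151) / (262 × 99) = 5738/25938 ≈ 0.221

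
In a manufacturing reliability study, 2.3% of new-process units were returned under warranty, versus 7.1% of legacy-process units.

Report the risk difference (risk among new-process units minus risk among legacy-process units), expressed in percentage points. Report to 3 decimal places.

-4.800

risk difference = 0.02300 − 0.07100 = -0.04800 → -4.800 percentage points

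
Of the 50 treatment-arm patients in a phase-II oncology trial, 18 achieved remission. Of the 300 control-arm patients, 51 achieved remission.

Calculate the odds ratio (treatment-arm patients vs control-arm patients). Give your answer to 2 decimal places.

OR = (18 × 249) / (32 × 51) = 4482/1632 ≈ 2.75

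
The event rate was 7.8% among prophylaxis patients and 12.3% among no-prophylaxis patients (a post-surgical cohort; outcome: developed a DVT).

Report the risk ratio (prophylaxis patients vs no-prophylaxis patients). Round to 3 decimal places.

RR = 0.0780 / 0.1230 = 0.634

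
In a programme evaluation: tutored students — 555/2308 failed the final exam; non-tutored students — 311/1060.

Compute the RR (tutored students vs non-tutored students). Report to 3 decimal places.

risk, tutored students = 555/2308 = 0.2405
risk, non-tutored students = 311/1060 = 0.2934
RR = 0.2405 / 0.2934 = 0.820

RR = 0.820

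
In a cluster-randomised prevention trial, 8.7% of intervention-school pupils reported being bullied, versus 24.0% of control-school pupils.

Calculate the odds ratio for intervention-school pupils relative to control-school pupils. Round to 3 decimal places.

OR ≈ 0.302

odds, intervention-school pupils = 0.0870/0.9130 = 0.0953
odds, control-school pupils = 0.2400/0.7600 = 0.3158
OR = 0.0953 / 0.3158 = 0.302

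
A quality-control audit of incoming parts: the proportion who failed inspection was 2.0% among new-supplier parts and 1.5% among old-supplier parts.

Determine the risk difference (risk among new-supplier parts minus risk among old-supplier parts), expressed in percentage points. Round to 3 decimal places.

risk difference = 0.02000 − 0.01500 = 0.00500 → 0.500 percentage points

RD = 0.500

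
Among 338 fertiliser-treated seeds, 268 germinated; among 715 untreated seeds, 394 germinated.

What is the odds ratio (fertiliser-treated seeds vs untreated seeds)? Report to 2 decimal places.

OR = 3.12

odds, fertiliser-treated seeds = 268/70 = 3.8286
odds, untreated seeds = 394/321 = 1.2274
OR = 3.8286 / 1.2274 = 3.12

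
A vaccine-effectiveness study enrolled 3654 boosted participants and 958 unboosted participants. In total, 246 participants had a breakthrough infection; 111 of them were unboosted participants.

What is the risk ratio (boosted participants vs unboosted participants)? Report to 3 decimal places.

RR = 0.319

boosted participants with the outcome: 246 − 111 = 135
boosted participants without the outcome: 3654 − 135 = 3519
unboosted participants without the outcome: 958 − 111 = 847
risk, boosted participants = 135/3654 = 0.03695
risk, unboosted participants = 111/958 = 0.11587
RR = 0.03695 / 0.11587 = 0.319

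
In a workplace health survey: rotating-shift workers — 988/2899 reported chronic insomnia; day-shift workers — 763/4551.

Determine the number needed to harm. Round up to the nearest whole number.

risk, rotating-shift workers = 988/2899 = 0.340807
risk, day-shift workers = 763/4551 = 0.167655
absolute risk difference = 0.173152
1 / 0.173152 = 5.775 → round up → 6

NNH ≈ 6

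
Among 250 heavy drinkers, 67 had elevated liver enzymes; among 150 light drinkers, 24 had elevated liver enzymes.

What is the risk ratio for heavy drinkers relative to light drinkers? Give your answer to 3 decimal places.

risk, heavy drinkers = 67/250 = 0.2680
risk, light drinkers = 24/150 = 0.1600
RR = 0.2680 / 0.1600 = 1.675

RR: 1.675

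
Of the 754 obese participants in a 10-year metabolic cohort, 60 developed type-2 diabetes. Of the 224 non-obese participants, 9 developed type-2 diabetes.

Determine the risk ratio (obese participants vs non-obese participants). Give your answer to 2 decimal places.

risk, obese participants = 60/754 = 0.07958
risk, non-obese participants = 9/224 = 0.04018
RR = 0.07958 / 0.04018 = 1.98

1.98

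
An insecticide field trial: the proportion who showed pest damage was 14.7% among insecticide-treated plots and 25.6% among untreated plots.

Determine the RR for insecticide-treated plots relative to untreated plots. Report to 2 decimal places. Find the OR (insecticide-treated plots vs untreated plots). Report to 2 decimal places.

RR = 0.57; OR = 0.50

RR = 0.1470 / 0.2560 = 0.57
odds, insecticide-treated plots = 0.1470/0.8530 = 0.1723
odds, untreated plots = 0.2560/0.7440 = 0.3441
OR = 0.1723 / 0.3441 = 0.50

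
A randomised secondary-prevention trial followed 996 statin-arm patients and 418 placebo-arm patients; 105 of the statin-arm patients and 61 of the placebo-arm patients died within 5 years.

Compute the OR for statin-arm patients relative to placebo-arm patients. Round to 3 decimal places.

OR = (105 × 357) / (891 × 61) = 37485/54351 ≈ 0.690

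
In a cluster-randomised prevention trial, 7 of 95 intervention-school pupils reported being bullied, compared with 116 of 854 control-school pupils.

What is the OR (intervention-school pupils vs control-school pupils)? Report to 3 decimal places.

OR = (7 × 738) / (88 × 116) = 5166/10208 ≈ 0.506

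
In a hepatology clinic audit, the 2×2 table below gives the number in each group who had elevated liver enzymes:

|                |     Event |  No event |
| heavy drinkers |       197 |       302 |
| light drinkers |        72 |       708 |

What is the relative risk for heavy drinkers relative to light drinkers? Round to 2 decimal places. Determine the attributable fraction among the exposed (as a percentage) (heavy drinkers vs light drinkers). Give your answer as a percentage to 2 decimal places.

risk, heavy drinkers = 197/499 = 0.3948
risk, light drinkers = 72/780 = 0.0923
RR = 0.3948 / 0.0923 = 4.28
AR% = (0.3948 − 0.0923) / 0.3948 = 0.7662 → 76.62%

RR = 4.28; AR% = 76.62%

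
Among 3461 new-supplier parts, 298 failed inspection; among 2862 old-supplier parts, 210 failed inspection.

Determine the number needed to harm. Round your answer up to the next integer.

NNH ≈ 79

risk, new-supplier parts = 298/3461 = 0.086102
risk, old-supplier parts = 210/2862 = 0.073375
absolute risk difference = 0.012727
1 / 0.012727 = 78.573 → round up → 79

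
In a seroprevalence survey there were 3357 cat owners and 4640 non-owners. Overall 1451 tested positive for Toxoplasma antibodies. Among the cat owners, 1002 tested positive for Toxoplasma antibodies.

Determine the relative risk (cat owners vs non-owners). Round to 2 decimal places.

3.08

cat owners without the outcome: 3357 − 1002 = 2355
non-owners with the outcome: 1451 − 1002 = 449
non-owners without the outcome: 4640 − 449 = 4191
risk, cat owners = 1002/3357 = 0.2985
risk, non-owners = 449/4640 = 0.0968
RR = 0.2985 / 0.0968 = 3.08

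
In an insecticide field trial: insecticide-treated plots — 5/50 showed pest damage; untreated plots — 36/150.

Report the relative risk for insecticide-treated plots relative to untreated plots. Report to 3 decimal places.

RR = 0.417

risk, insecticide-treated plots = 5/50 = 0.1000
risk, untreated plots = 36/150 = 0.2400
RR = 0.1000 / 0.2400 = 0.417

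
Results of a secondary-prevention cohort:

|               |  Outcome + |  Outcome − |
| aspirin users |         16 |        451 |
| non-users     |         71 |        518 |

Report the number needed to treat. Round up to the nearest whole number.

12

risk, aspirin users = 16/467 = 0.034261
risk, non-users = 71/589 = 0.120543
absolute risk difference = 0.086282
1 / 0.086282 = 11.590 → round up → 12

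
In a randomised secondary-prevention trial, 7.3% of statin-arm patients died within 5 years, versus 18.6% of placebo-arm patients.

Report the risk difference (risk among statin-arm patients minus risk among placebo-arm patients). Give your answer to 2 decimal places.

risk difference = 0.0730 − 0.1860 = -0.11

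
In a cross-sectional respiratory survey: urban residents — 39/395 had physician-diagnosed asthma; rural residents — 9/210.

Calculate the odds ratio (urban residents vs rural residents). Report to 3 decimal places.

OR = (39 × 201) / (356 × 9) = 7839/3204 ≈ 2.447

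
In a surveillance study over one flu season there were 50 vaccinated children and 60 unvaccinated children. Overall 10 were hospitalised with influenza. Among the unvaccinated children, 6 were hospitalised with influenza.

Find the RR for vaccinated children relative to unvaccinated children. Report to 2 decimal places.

0.80

vaccinated children with the outcome: 10 − 6 = 4
vaccinated children without the outcome: 50 − 4 = 46
unvaccinated children without the outcome: 60 − 6 = 54
risk, vaccinated children = 4/50 = 0.0800
risk, unvaccinated children = 6/60 = 0.1000
RR = 0.0800 / 0.1000 = 0.80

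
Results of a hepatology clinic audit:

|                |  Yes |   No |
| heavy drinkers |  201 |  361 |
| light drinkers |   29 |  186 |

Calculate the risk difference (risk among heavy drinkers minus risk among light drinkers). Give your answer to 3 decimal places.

RD: 0.223

risk, heavy drinkers = 201/562 = 0.3577
risk, light drinkers = 29/215 = 0.1349
risk difference = 0.3577 − 0.1349 = 0.223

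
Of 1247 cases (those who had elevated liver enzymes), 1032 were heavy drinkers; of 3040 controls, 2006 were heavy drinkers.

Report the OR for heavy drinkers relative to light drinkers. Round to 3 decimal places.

OR = (1032 × 1034) / (2006 × 215) = 1067088/431290 ≈ 2.474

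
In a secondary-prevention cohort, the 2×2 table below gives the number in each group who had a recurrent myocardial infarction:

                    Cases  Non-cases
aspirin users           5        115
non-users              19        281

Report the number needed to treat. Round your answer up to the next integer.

risk, aspirin users = 5/120 = 0.041667
risk, non-users = 19/300 = 0.063333
absolute risk difference = 0.021667
1 / 0.021667 = 46.153 → round up → 47

NNT: 47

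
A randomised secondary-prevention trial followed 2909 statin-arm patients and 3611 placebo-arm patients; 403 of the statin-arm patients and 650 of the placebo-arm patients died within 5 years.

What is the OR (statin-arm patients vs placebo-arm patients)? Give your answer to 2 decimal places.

OR = (403 × 2961) / (2506 × 650) = 1193283/1628900 ≈ 0.73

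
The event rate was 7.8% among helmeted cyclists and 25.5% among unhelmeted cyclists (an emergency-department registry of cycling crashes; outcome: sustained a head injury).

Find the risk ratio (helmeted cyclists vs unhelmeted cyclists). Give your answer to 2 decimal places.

RR = 0.0780 / 0.2550 = 0.31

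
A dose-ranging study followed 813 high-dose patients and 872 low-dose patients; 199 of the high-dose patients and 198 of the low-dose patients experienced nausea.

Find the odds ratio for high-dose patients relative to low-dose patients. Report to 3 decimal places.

1.103

odds, high-dose patients = 199/614 = 0.3241
odds, low-dose patients = 198/674 = 0.2938
OR = 0.3241 / 0.2938 = 1.103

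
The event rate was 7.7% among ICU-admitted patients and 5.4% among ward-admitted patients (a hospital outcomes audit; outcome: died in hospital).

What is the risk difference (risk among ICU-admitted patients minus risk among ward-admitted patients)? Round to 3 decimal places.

risk difference = 0.0770 − 0.0540 = 0.023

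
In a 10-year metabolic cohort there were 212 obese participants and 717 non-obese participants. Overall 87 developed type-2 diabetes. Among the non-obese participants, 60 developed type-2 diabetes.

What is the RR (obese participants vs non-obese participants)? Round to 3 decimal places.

1.522

obese participants with the outcome: 87 − 60 = 27
obese participants without the outcome: 212 − 27 = 185
non-obese participants without the outcome: 717 − 60 = 657
risk, obese participants = 27/212 = 0.1274
risk, non-obese participants = 60/717 = 0.0837
RR = 0.1274 / 0.0837 = 1.522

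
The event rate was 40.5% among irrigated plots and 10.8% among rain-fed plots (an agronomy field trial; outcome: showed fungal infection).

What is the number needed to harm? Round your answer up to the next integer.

4

absolute risk difference = 0.297000
1 / 0.297000 = 3.367 → round up → 4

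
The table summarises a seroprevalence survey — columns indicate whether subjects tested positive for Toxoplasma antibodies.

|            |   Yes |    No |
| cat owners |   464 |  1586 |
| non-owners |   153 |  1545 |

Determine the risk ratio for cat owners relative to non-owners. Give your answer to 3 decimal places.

2.512

risk, cat owners = 464/2050 = 0.2263
risk, non-owners = 153/1698 = 0.0901
RR = 0.2263 / 0.0901 = 2.512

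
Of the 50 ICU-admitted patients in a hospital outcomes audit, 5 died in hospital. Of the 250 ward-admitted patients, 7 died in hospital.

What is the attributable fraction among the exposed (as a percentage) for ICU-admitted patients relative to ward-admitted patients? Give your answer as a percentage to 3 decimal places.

risk, ICU-admitted patients = 5/50 = 0.10000
risk, ward-admitted patients = 7/250 = 0.02800
AR% = (0.10000 − 0.02800) / 0.10000 = 0.7200 → 72.000%

AR% = 72.000%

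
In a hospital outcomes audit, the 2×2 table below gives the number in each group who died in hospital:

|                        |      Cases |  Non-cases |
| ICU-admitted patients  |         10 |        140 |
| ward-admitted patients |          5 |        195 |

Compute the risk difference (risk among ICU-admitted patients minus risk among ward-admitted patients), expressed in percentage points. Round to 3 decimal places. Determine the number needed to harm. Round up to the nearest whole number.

risk, ICU-admitted patients = 10/150 = 0.06667
risk, ward-admitted patients = 5/200 = 0.02500
risk difference = 0.06667 − 0.02500 = 0.04167 → 4.167 percentage points
absolute risk difference = 0.041667
1 / 0.041667 = 24.000 → round up → 24

RD = 4.167; NNH = 24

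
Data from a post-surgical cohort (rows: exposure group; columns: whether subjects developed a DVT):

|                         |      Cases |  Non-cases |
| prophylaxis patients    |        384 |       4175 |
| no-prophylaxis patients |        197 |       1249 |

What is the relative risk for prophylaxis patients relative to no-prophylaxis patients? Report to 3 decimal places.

risk, prophylaxis patients = 384/4559 = 0.0842
risk, no-prophylaxis patients = 197/1446 = 0.1362
RR = 0.0842 / 0.1362 = 0.618

RR: 0.618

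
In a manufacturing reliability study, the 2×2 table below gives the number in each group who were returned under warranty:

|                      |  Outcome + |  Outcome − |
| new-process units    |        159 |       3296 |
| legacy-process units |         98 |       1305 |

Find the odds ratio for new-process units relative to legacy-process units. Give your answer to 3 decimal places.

0.642

odds, new-process units = 159/3296 = 0.04824
odds, legacy-process units = 98/1305 = 0.07510
OR = 0.04824 / 0.07510 = 0.642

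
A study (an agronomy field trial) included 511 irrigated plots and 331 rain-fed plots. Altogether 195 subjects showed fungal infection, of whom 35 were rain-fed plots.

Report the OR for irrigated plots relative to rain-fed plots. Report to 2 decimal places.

irrigated plots with the outcome: 195 − 35 = 160
irrigated plots without the outcome: 511 − 160 = 351
rain-fed plots without the outcome: 331 − 35 = 296
odds, irrigated plots = 160/351 = 0.4558
odds, rain-fed plots = 35/296 = 0.1182
OR = 0.4558 / 0.1182 = 3.86

OR: 3.86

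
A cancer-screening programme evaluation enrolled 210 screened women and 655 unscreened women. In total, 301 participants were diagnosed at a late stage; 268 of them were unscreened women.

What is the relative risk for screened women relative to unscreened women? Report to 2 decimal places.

RR ≈ 0.38

screened women with the outcome: 301 − 268 = 33
screened women without the outcome: 210 − 33 = 177
unscreened women without the outcome: 655 − 268 = 387
risk, screened women = 33/210 = 0.1571
risk, unscreened women = 268/655 = 0.4092
RR = 0.1571 / 0.4092 = 0.38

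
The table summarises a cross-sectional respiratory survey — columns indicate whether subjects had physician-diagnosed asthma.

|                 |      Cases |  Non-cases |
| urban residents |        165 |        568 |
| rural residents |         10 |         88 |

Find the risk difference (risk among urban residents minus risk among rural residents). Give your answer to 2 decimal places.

RD ≈ 0.12

risk, urban residents = 165/733 = 0.2251
risk, rural residents = 10/98 = 0.1020
risk difference = 0.2251 − 0.1020 = 0.12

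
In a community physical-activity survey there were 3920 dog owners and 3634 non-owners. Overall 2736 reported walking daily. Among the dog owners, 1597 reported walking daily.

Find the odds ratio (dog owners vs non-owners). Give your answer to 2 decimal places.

dog owners without the outcome: 3920 − 1597 = 2323
non-owners with the outcome: 2736 − 1597 = 1139
non-owners without the outcome: 3634 − 1139 = 2495
odds, dog owners = 1597/2323 = 0.6875
odds, non-owners = 1139/2495 = 0.4565
OR = 0.6875 / 0.4565 = 1.51

1.51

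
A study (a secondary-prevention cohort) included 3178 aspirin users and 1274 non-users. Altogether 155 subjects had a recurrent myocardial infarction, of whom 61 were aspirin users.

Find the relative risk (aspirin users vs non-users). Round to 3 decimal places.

aspirin users without the outcome: 3178 − 61 = 3117
non-users with the outcome: 155 − 61 = 94
non-users without the outcome: 1274 − 94 = 1180
risk, aspirin users = 61/3178 = 0.01919
risk, non-users = 94/1274 = 0.07378
RR = 0.01919 / 0.07378 = 0.260

0.260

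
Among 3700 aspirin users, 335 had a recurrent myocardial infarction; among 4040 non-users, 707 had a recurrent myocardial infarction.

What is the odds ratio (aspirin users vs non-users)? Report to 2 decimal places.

OR = (335 × 3333) / (3365 × 707) = 1116555/2379055 ≈ 0.47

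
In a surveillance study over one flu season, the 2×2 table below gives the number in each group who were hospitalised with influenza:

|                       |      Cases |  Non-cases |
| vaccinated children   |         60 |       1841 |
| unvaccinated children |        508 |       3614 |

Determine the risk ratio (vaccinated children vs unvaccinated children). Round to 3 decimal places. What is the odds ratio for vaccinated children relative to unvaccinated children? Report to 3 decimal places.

risk, vaccinated children = 60/1901 = 0.03156
risk, unvaccinated children = 508/4122 = 0.12324
RR = 0.03156 / 0.12324 = 0.256
OR = (60 × 3614) / (1841 × 508) = 216840/935228 ≈ 0.232

RR = 0.256; OR = 0.232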